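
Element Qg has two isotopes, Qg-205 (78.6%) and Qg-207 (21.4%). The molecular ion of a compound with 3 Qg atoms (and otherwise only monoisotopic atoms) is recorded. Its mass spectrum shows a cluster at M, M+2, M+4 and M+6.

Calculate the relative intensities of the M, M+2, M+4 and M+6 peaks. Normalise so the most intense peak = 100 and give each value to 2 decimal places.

The 3 Qg atoms are independent, so intensities follow the terms of (0.786 + 0.214)^3.
P(M) = 0.786^3 = 0.485588
P(M+2) = 3 × 0.786^2 × 0.214^1 = 0.396625
P(M+4) = 3 × 0.786^1 × 0.214^2 = 0.107987
P(M+6) = 0.214^3 = 0.009800
The M peak is largest (0.485588); scaling to 100 gives 100.00 : 81.68 : 22.24 : 2.02.

100.00 : 81.68 : 22.24 : 2.02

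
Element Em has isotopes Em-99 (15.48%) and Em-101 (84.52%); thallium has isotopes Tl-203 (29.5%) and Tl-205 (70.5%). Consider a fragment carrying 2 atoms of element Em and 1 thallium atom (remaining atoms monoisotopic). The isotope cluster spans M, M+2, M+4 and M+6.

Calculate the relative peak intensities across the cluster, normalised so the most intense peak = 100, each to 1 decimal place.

Element Em pattern (n=2): 0.02396304 : 0.26167392 : 0.71436304
Thallium pattern (n=1): 0.2950 : 0.7050
Convolve the two distributions (both contribute in 2-u steps):
  M: 0.02396304×0.2950 = 0.007069
  M+2: 0.02396304×0.7050 + 0.26167392×0.2950 = 0.094088
  M+4: 0.26167392×0.7050 + 0.71436304×0.2950 = 0.395217
  M+6: 0.71436304×0.7050 = 0.503626
Scale to base peak (0.503626) = 100: 1.4 : 18.7 : 78.5 : 100.0

1.4 : 18.7 : 78.5 : 100.0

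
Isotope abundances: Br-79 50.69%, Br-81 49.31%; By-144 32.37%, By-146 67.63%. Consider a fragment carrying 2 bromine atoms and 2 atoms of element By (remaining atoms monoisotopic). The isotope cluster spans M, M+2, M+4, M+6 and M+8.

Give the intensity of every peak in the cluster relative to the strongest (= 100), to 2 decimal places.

Bromine pattern (n=2): 0.25694761 : 0.49990478 : 0.24314761
Element By pattern (n=2): 0.10478169 : 0.43783662 : 0.45738169
Convolve the two distributions (both contribute in 2-u steps):
  M: 0.25694761×0.10478169 = 0.026923
  M+2: 0.25694761×0.43783662 + 0.49990478×0.10478169 = 0.164882
  M+4: 0.25694761×0.45738169 + 0.49990478×0.43783662 + 0.24314761×0.10478169 = 0.361877
  M+6: 0.49990478×0.45738169 + 0.24314761×0.43783662 = 0.335106
  M+8: 0.24314761×0.45738169 = 0.111211
Scale to base peak (0.361877) = 100: 7.44 : 45.56 : 100.00 : 92.60 : 30.73

7.44 : 45.56 : 100.00 : 92.60 : 30.73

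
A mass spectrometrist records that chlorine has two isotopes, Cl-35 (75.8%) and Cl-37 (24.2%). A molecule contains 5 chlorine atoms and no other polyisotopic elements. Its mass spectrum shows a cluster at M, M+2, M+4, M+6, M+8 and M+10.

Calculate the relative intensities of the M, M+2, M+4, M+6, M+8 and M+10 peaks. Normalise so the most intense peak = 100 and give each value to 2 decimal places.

Expanding (0.758 + 0.242)^5:
P(M) = 0.758^5 = 0.250234
P(M+2) = 5 × 0.758^4 × 0.242^1 = 0.399450
P(M+4) = 10 × 0.758^3 × 0.242^2 = 0.255058
P(M+6) = 10 × 0.758^2 × 0.242^3 = 0.081430
P(M+8) = 5 × 0.758^1 × 0.242^4 = 0.012999
P(M+10) = 0.242^5 = 0.000830
The M+2 peak is largest (0.399450); scaling to 100 gives 62.64 : 100.00 : 63.85 : 20.39 : 3.25 : 0.21.

62.64 : 100.00 : 63.85 : 20.39 : 3.25 : 0.21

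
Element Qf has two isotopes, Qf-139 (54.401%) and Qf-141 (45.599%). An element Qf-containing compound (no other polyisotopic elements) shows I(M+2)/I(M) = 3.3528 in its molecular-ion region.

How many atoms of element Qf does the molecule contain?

4

With n Qf atoms, P(M+2)/P(M) = C(n,1)·p^(n−1)q / p^n = n·q/p = n · 0.45599/0.54401.
n = 3.3528 × 0.54401/0.45599 = 4.00 ≈ 4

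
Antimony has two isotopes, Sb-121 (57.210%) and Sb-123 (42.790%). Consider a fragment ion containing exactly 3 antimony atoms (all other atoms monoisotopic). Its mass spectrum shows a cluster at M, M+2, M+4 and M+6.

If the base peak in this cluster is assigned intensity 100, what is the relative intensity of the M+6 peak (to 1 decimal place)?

18.6

(0.57210 + 0.42790)^3 gives M 0.1872, M+2 0.4202, M+4 0.3143, M+6 0.0783; the largest is M+2.
P(M+2) = C(3,1) × 0.57210^2 × 0.42790^1 = 3 × 0.32729841 × 0.4279 = 0.420153 (base)
P(M+6) = C(3,3) × 0.57210^0 × 0.42790^3 = 1 × 1.0000 × 0.07834781 = 0.078348
Relative intensity = 0.078348 / 0.420153 × 100 = 18.6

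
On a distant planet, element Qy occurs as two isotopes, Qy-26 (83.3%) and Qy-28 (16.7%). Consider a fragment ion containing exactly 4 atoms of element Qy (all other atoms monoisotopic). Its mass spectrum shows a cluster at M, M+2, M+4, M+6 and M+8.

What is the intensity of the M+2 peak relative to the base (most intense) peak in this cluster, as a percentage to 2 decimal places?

80.19%

Binomial terms of (0.833 + 0.167)^4: M 0.4815, M+2 0.3861, M+4 0.1161, M+6 0.0155, M+8 0.0008 → M is the base peak.
P(M) = C(4,0) × 0.833^4 × 0.167^0 = 1 × 0.48148194 × 1.0000 = 0.481482 (base)
P(M+2) = C(4,1) × 0.833^3 × 0.167^1 = 4 × 0.57800954 × 0.1670 = 0.386110
Relative intensity = 0.386110 / 0.481482 × 100 = 80.19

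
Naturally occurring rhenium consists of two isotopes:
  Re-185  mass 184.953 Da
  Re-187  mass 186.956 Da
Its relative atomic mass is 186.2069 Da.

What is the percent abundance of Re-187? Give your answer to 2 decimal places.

62.60%

Let x be the fractional abundance of Re-185; then Re-187 has abundance 1 − x.
184.953·x + 186.956·(1 − x) = 186.2069
(184.953 − 186.956)·x = 186.2069 − 186.956
x = -0.7491 / -2.003 = 0.37399 → 37.40% Re-185, 62.60% Re-187.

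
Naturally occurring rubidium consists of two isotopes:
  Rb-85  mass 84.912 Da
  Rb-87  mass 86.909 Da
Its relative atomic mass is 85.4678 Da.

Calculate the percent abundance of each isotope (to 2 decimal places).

Rb-85: 72.17%, Rb-87: 27.83%

With x = fraction of Rb-85 (so Rb-87 is 1 − x):
84.912·x + 86.909·(1 − x) = 85.4678
(84.912 − 86.909)·x = 85.4678 − 86.909
x = -1.4412 / -1.997 = 0.72168 → 72.17% Rb-85, 27.83% Rb-87.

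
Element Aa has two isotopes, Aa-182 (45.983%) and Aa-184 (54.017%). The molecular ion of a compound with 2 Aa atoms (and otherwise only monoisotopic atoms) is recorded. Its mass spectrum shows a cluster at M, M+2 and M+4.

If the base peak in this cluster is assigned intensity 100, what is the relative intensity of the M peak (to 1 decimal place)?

(0.45983 + 0.54017)^2 gives M 0.2114, M+2 0.4968, M+4 0.2918; the largest is M+2.
P(M+2) = C(2,1) × 0.45983^1 × 0.54017^1 = 2 × 0.45983 × 0.54017 = 0.496773 (base)
P(M) = C(2,0) × 0.45983^2 × 0.54017^0 = 1 × 0.21144363 × 1.0000 = 0.211444
Relative intensity = 0.211444 / 0.496773 × 100 = 42.6

42.6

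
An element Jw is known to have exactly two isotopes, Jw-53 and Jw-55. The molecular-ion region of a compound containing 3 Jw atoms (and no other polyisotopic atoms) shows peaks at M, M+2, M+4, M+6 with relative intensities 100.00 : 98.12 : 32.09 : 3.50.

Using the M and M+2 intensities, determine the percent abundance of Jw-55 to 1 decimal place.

Let p = fractional abundance of Jw-53. I(M+2)/I(M) = [C(3,1)·p^2·(1−p)] / p^3 = 3·(1−p)/p = 98.12/100.00 = 0.9812
(1−p)/p = 0.9812/3 = 0.3271  ⇒  p = 1/(1 + 0.3271) = 0.7535
Jw-53: 75.4%, Jw-55: 24.6%.

24.6%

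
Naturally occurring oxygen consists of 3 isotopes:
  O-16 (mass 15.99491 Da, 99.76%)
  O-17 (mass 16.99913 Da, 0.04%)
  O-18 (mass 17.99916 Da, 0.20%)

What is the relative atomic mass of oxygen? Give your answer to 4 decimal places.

15.9993 Da

The abundance-weighted mean is 0.9976 × 15.99491 + 0.0004 × 16.99913 + 0.0020 × 17.99916
= 15.956522 + 0.006800 + 0.035998 = 15.999320 Da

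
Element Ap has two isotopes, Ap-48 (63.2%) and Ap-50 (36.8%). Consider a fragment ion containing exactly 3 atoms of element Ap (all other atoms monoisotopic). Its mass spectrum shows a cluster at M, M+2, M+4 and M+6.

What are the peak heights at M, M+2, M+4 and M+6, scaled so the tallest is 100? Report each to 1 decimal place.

57.2 : 100.0 : 58.2 : 11.3

Expanding (0.632 + 0.368)^3:
P(M) = 0.632^3 = 0.252436
P(M+2) = 3 × 0.632^2 × 0.368^1 = 0.440964
P(M+4) = 3 × 0.632^1 × 0.368^2 = 0.256764
P(M+6) = 0.368^3 = 0.049836
The M+2 peak is largest (0.440964); scaling to 100 gives 57.2 : 100.0 : 58.2 : 11.3.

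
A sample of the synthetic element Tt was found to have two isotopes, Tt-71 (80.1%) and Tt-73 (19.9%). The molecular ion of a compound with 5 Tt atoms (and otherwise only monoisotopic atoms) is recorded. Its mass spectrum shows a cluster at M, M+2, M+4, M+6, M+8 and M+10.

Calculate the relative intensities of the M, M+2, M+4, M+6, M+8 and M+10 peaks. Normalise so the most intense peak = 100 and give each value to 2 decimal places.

80.50 : 100.00 : 49.69 : 12.34 : 1.53 : 0.08

The 5 Tt atoms are independent, so intensities follow the terms of (0.801 + 0.199)^5.
P(M) = 0.801^5 = 0.329733
P(M+2) = 5 × 0.801^4 × 0.199^1 = 0.409594
P(M+4) = 10 × 0.801^3 × 0.199^2 = 0.203518
P(M+6) = 10 × 0.801^2 × 0.199^3 = 0.050562
P(M+8) = 5 × 0.801^1 × 0.199^4 = 0.006281
P(M+10) = 0.199^5 = 0.000312
The M+2 peak is largest (0.409594); scaling to 100 gives 80.50 : 100.00 : 49.69 : 12.34 : 1.53 : 0.08.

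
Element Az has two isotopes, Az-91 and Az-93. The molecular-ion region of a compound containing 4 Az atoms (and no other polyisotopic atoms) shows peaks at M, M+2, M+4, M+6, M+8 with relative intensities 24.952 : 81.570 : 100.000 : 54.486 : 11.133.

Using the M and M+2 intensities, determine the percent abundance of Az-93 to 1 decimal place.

45.0%

Write p for the Az-91 fraction. I(M+2)/I(M) = [C(4,1)·p^3·(1−p)] / p^4 = 4·(1−p)/p = 81.570/24.952 = 3.2691
(1−p)/p = 3.2691/4 = 0.8173  ⇒  p = 1/(1 + 0.8173) = 0.5503
Az-91: 55.0%, Az-93: 45.0%.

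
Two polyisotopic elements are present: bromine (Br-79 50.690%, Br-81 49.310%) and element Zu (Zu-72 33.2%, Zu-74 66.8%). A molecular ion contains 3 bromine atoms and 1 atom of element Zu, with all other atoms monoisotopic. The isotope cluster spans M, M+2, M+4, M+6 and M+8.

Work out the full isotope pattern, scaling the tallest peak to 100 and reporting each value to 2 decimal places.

Bromine pattern (n=3): 0.13024674 : 0.3801026 : 0.36975457 : 0.11989609
Element Zu pattern (n=1): 0.3320 : 0.6680
Convolve the two distributions (both contribute in 2-u steps):
  M: 0.13024674×0.3320 = 0.043242
  M+2: 0.13024674×0.6680 + 0.3801026×0.3320 = 0.213199
  M+4: 0.3801026×0.6680 + 0.36975457×0.3320 = 0.376667
  M+6: 0.36975457×0.6680 + 0.11989609×0.3320 = 0.286802
  M+8: 0.11989609×0.6680 = 0.080091
Scale to base peak (0.376667) = 100: 11.48 : 56.60 : 100.00 : 76.14 : 21.26

11.48 : 56.60 : 100.00 : 76.14 : 21.26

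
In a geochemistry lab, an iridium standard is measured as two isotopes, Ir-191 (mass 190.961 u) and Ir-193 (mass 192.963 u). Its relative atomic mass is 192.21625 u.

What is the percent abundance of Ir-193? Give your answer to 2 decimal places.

62.70%

With x = fraction of Ir-191 (so Ir-193 is 1 − x):
190.961·x + 192.963·(1 − x) = 192.21625
(190.961 − 192.963)·x = 192.21625 − 192.963
x = -0.74675 / -2.002 = 0.37300 → 37.30% Ir-191, 62.70% Ir-193.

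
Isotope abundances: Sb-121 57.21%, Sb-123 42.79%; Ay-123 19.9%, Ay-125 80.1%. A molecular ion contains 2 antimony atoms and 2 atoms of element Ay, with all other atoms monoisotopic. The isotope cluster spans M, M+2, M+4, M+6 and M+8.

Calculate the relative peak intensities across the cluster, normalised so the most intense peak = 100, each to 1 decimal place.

Antimony pattern (n=2): 0.32729841 : 0.48960318 : 0.18309841
Element Ay pattern (n=2): 0.039601 : 0.318798 : 0.641601
Convolve the two distributions (both contribute in 2-u steps):
  M: 0.32729841×0.039601 = 0.012961
  M+2: 0.32729841×0.318798 + 0.48960318×0.039601 = 0.123731
  M+4: 0.32729841×0.641601 + 0.48960318×0.318798 + 0.18309841×0.039601 = 0.373330
  M+6: 0.48960318×0.641601 + 0.18309841×0.318798 = 0.372501
  M+8: 0.18309841×0.641601 = 0.117476
Scale to base peak (0.373330) = 100: 3.5 : 33.1 : 100.0 : 99.8 : 31.5

3.5 : 33.1 : 100.0 : 99.8 : 31.5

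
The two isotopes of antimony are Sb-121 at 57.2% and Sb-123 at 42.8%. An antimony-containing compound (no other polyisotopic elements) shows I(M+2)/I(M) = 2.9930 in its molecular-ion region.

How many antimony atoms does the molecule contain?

The M+2/M ratio from n Sb atoms is n · q/p = n · 0.428/0.572.
n = 2.9930 × 0.572/0.428 = 4.00 ≈ 4

4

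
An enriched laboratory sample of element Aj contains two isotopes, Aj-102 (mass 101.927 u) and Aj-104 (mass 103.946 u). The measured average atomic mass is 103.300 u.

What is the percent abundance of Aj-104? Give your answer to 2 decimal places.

68.00%

With x = fraction of Aj-102 (so Aj-104 is 1 − x):
101.927·x + 103.946·(1 − x) = 103.300
(101.927 − 103.946)·x = 103.300 − 103.946
x = -0.646 / -2.019 = 0.31996 → 32.00% Aj-102, 68.00% Aj-104.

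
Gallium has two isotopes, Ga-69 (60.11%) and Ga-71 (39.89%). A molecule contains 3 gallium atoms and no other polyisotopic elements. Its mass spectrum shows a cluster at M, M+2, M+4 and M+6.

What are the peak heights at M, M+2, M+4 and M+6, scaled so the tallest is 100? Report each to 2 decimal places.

Each Ga atom is independently Ga-69 (p = 0.6011) or Ga-71 (q = 0.3989); the cluster is the binomial expansion (p + q)^3.
P(M) = 0.6011^3 = 0.217190
P(M+2) = 3 × 0.6011^2 × 0.3989^1 = 0.432393
P(M+4) = 3 × 0.6011^1 × 0.3989^2 = 0.286943
P(M+6) = 0.3989^3 = 0.063473
The M+2 peak is largest (0.432393); scaling to 100 gives 50.23 : 100.00 : 66.36 : 14.68.

50.23 : 100.00 : 66.36 : 14.68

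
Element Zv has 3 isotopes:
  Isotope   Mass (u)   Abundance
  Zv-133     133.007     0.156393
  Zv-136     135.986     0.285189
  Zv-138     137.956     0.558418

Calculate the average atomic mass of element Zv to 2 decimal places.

Average mass = Σ (abundance × isotope mass) = 0.156393 × 133.007 + 0.285189 × 135.986 + 0.558418 × 137.956
= 20.8014 + 38.7817 + 77.0371 = 136.6202 u

136.62 u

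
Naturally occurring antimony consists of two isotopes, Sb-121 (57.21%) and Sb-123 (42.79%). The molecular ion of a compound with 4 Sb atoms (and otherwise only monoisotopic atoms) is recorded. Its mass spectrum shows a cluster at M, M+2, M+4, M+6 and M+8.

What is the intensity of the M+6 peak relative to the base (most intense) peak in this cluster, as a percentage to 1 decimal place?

49.9%

(0.5721 + 0.4279)^4 gives M 0.1071, M+2 0.3205, M+4 0.3596, M+6 0.1793, M+8 0.0335; the largest is M+4.
P(M+4) = C(4,2) × 0.5721^2 × 0.4279^2 = 6 × 0.32729841 × 0.18309841 = 0.359567 (base)
P(M+6) = C(4,3) × 0.5721^1 × 0.4279^3 = 4 × 0.5721 × 0.07834781 = 0.179291
Relative intensity = 0.179291 / 0.359567 × 100 = 49.9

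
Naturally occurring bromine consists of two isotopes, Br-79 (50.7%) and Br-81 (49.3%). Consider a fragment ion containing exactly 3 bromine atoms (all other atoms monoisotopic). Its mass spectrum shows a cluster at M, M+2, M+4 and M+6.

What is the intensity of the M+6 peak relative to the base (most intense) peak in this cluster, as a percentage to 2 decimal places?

Binomial terms of (0.507 + 0.493)^3: M 0.1303, M+2 0.3802, M+4 0.3697, M+6 0.1198 → M+2 is the base peak.
P(M+2) = C(3,1) × 0.507^2 × 0.493^1 = 3 × 0.257049 × 0.4930 = 0.380175 (base)
P(M+6) = C(3,3) × 0.507^0 × 0.493^3 = 1 × 1.0000 × 0.11982316 = 0.119823
Relative intensity = 0.119823 / 0.380175 × 100 = 31.52

31.52%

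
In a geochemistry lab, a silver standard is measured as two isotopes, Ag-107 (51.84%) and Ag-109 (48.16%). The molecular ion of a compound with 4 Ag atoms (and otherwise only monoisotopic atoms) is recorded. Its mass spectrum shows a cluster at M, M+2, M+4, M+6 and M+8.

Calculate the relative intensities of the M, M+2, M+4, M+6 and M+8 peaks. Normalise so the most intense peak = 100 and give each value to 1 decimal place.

Each Ag atom is independently Ag-107 (p = 0.5184) or Ag-109 (q = 0.4816); the cluster is the binomial expansion (p + q)^4.
P(M) = 0.5184^4 = 0.072220
P(M+2) = 4 × 0.5184^3 × 0.4816^1 = 0.268375
P(M+4) = 6 × 0.5184^2 × 0.4816^2 = 0.373985
P(M+6) = 4 × 0.5184^1 × 0.4816^3 = 0.231624
P(M+8) = 0.4816^4 = 0.053795
The M+4 peak is largest (0.373985); scaling to 100 gives 19.3 : 71.8 : 100.0 : 61.9 : 14.4.

19.3 : 71.8 : 100.0 : 61.9 : 14.4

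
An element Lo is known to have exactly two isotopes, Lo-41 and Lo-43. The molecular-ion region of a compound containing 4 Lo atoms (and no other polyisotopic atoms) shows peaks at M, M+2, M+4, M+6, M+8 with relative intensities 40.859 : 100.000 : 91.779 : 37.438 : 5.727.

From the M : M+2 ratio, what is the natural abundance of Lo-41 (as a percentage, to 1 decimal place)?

62.0%

Let p = fractional abundance of Lo-41. I(M+2)/I(M) = [C(4,1)·p^3·(1−p)] / p^4 = 4·(1−p)/p = 100.000/40.859 = 2.4474
(1−p)/p = 2.4474/4 = 0.6119  ⇒  p = 1/(1 + 0.6119) = 0.6204
Lo-41: 62.0%, Lo-43: 38.0%.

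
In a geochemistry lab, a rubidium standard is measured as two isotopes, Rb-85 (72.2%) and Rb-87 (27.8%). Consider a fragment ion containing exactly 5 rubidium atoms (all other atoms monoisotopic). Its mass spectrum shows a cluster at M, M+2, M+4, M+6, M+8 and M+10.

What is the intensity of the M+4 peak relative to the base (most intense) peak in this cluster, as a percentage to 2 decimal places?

77.01%

Term probabilities: M 0.1962, M+2 0.3777, M+4 0.2909, M+6 0.1120, M+8 0.0216, M+10 0.0017. Base peak = M+2.
P(M+2) = C(5,1) × 0.722^4 × 0.278^1 = 5 × 0.27173701 × 0.2780 = 0.377714 (base)
P(M+4) = C(5,2) × 0.722^3 × 0.278^2 = 10 × 0.37636705 × 0.077284 = 0.290872
Relative intensity = 0.290872 / 0.377714 × 100 = 77.01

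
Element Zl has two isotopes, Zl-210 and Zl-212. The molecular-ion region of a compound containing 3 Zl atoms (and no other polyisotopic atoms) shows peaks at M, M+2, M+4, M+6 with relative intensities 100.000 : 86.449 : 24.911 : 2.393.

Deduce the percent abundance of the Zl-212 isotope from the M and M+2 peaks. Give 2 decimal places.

Write p for the Zl-210 fraction. I(M+2)/I(M) = [C(3,1)·p^2·(1−p)] / p^3 = 3·(1−p)/p = 86.449/100.000 = 0.8645
(1−p)/p = 0.8645/3 = 0.2882  ⇒  p = 1/(1 + 0.2882) = 0.7763
Zl-210: 77.63%, Zl-212: 22.37%.

22.37%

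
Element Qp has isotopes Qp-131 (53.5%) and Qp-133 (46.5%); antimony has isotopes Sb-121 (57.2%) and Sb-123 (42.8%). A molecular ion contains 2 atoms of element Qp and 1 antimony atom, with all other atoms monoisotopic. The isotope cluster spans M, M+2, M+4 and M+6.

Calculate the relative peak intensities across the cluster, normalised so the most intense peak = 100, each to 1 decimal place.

40.2 : 100.0 : 82.7 : 22.7

Element Qp pattern (n=2): 0.286225 : 0.49755 : 0.216225
Antimony pattern (n=1): 0.5720 : 0.4280
Convolve the two distributions (both contribute in 2-u steps):
  M: 0.286225×0.5720 = 0.163721
  M+2: 0.286225×0.4280 + 0.49755×0.5720 = 0.407103
  M+4: 0.49755×0.4280 + 0.216225×0.5720 = 0.336632
  M+6: 0.216225×0.4280 = 0.092544
Scale to base peak (0.407103) = 100: 40.2 : 100.0 : 82.7 : 22.7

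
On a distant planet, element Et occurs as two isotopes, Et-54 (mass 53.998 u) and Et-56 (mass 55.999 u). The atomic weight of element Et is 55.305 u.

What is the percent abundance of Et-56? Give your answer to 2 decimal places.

65.32%

With x = fraction of Et-54 (so Et-56 is 1 − x):
53.998·x + 55.999·(1 − x) = 55.305
(53.998 − 55.999)·x = 55.305 − 55.999
x = -0.694 / -2.001 = 0.34683 → 34.68% Et-54, 65.32% Et-56.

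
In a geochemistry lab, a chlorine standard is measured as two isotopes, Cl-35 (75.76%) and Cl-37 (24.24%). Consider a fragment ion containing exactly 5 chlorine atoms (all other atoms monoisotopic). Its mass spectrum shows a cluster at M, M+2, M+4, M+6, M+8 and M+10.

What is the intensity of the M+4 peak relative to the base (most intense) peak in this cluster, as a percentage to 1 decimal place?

64.0%

(0.7576 + 0.2424)^5 gives M 0.2496, M+2 0.3993, M+4 0.2555, M+6 0.0817, M+8 0.0131, M+10 0.0008; the largest is M+2.
P(M+2) = C(5,1) × 0.7576^4 × 0.2424^1 = 5 × 0.32942751 × 0.2424 = 0.399266 (base)
P(M+4) = C(5,2) × 0.7576^3 × 0.2424^2 = 10 × 0.4348304 × 0.05875776 = 0.255497
Relative intensity = 0.255497 / 0.399266 × 100 = 64.0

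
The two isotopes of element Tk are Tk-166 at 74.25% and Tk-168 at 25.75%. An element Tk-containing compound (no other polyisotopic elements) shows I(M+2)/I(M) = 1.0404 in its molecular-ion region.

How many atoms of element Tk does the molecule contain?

3

The M+2/M ratio from n Tk atoms is n · q/p = n · 0.2575/0.7425.
n = 1.0404 × 0.7425/0.2575 = 3.00 ≈ 3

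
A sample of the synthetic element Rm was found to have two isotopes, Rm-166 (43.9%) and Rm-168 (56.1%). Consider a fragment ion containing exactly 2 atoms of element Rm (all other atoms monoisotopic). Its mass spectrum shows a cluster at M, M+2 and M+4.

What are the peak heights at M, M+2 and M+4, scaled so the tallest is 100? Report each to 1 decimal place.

Expanding (0.439 + 0.561)^2:
P(M) = 0.439^2 = 0.192721
P(M+2) = 2 × 0.439^1 × 0.561^1 = 0.492558
P(M+4) = 0.561^2 = 0.314721
The M+2 peak is largest (0.492558); scaling to 100 gives 39.1 : 100.0 : 63.9.

39.1 : 100.0 : 63.9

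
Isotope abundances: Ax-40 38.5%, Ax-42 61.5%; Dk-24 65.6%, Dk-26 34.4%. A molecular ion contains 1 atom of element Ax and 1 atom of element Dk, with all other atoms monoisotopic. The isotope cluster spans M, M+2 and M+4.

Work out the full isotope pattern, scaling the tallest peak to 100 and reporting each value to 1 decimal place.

47.1 : 100.0 : 39.5

Element Ax pattern (n=1): 0.3850 : 0.6150
Element Dk pattern (n=1): 0.6560 : 0.3440
Convolve the two distributions (both contribute in 2-u steps):
  M: 0.3850×0.6560 = 0.252560
  M+2: 0.3850×0.3440 + 0.6150×0.6560 = 0.535880
  M+4: 0.6150×0.3440 = 0.211560
Scale to base peak (0.535880) = 100: 47.1 : 100.0 : 39.5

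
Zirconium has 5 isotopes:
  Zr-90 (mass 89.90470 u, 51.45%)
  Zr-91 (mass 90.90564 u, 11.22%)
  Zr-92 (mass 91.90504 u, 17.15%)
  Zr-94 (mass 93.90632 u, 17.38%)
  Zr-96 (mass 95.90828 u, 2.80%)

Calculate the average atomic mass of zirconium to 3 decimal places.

91.224 u

The abundance-weighted mean is 0.5145 × 89.90470 + 0.1122 × 90.90564 + 0.1715 × 91.90504 + 0.1738 × 93.90632 + 0.0280 × 95.90828
= 46.255968 + 10.199613 + 15.761714 + 16.320918 + 2.685432 = 91.223645 u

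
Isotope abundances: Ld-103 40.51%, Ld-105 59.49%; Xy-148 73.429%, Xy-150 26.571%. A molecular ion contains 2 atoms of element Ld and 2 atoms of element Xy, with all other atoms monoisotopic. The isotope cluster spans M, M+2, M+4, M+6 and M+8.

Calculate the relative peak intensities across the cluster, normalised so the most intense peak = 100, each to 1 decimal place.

22.7 : 83.0 : 100.0 : 44.1 : 6.4

Element Ld pattern (n=2): 0.16410601 : 0.48198798 : 0.35390601
Element Xy pattern (n=2): 0.5391818 : 0.39021639 : 0.0706018
Convolve the two distributions (both contribute in 2-u steps):
  M: 0.16410601×0.5391818 = 0.088483
  M+2: 0.16410601×0.39021639 + 0.48198798×0.5391818 = 0.323916
  M+4: 0.16410601×0.0706018 + 0.48198798×0.39021639 + 0.35390601×0.5391818 = 0.390485
  M+6: 0.48198798×0.0706018 + 0.35390601×0.39021639 = 0.172129
  M+8: 0.35390601×0.0706018 = 0.024986
Scale to base peak (0.390485) = 100: 22.7 : 83.0 : 100.0 : 44.1 : 6.4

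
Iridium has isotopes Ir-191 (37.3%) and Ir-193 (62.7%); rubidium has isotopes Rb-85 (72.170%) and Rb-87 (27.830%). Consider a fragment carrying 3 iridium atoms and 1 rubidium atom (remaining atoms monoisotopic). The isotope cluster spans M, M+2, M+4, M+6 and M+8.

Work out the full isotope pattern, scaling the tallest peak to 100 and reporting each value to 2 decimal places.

9.60 : 52.09 : 100.00 : 76.94 : 17.58

Iridium pattern (n=3): 0.05189512 : 0.26170165 : 0.43991135 : 0.24649188
Rubidium pattern (n=1): 0.7217 : 0.2783
Convolve the two distributions (both contribute in 2-u steps):
  M: 0.05189512×0.7217 = 0.037453
  M+2: 0.05189512×0.2783 + 0.26170165×0.7217 = 0.203312
  M+4: 0.26170165×0.2783 + 0.43991135×0.7217 = 0.390316
  M+6: 0.43991135×0.2783 + 0.24649188×0.7217 = 0.300321
  M+8: 0.24649188×0.2783 = 0.068599
Scale to base peak (0.390316) = 100: 9.60 : 52.09 : 100.00 : 76.94 : 17.58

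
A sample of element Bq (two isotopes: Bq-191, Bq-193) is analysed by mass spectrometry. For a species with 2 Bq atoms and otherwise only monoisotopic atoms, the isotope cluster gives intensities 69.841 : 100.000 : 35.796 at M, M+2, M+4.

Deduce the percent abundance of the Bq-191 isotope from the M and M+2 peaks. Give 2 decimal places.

Let p = fractional abundance of Bq-191. I(M+2)/I(M) = [C(2,1)·p^1·(1−p)] / p^2 = 2·(1−p)/p = 100.000/69.841 = 1.4318
(1−p)/p = 1.4318/2 = 0.7159  ⇒  p = 1/(1 + 0.7159) = 0.5828
Bq-191: 58.28%, Bq-193: 41.72%.

58.28%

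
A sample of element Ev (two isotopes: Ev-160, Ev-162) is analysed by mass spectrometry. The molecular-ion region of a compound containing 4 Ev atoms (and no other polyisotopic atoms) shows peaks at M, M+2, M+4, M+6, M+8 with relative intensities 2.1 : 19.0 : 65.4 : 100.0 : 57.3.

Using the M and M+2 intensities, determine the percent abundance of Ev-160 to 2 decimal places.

30.66%

If p is the fraction of Ev that is Ev-160, then I(M+2)/I(M) = [C(4,1)·p^3·(1−p)] / p^4 = 4·(1−p)/p = 19.0/2.1 = 9.0476
(1−p)/p = 9.0476/4 = 2.2619  ⇒  p = 1/(1 + 2.2619) = 0.3066
Ev-160: 30.66%, Ev-162: 69.34%.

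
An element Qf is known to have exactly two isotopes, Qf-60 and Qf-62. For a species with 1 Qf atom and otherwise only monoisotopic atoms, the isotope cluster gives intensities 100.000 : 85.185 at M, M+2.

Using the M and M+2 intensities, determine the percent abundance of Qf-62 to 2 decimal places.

46.00%

Write p for the Qf-60 fraction. I(M+2)/I(M) = [C(1,1)·p^0·(1−p)] / p^1 = 1·(1−p)/p = 85.185/100.000 = 0.8518
(1−p)/p = 0.8518/1 = 0.8518  ⇒  p = 1/(1 + 0.8518) = 0.5400
Qf-60: 54.00%, Qf-62: 46.00%.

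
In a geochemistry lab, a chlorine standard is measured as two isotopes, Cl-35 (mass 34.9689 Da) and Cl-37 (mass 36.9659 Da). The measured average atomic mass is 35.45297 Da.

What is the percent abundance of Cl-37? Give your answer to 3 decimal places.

With x = fraction of Cl-35 (so Cl-37 is 1 − x):
34.9689·x + 36.9659·(1 − x) = 35.45297
(34.9689 − 36.9659)·x = 35.45297 − 36.9659
x = -1.51293 / -1.9970 = 0.75760 → 75.760% Cl-35, 24.240% Cl-37.

24.240%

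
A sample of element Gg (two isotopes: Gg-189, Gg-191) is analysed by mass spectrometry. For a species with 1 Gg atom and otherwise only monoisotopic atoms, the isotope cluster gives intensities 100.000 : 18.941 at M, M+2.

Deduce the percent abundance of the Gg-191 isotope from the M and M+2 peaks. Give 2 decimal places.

15.92%

Write p for the Gg-189 fraction. I(M+2)/I(M) = [C(1,1)·p^0·(1−p)] / p^1 = 1·(1−p)/p = 18.941/100.000 = 0.1894
(1−p)/p = 0.1894/1 = 0.1894  ⇒  p = 1/(1 + 0.1894) = 0.8408
Gg-189: 84.08%, Gg-191: 15.92%.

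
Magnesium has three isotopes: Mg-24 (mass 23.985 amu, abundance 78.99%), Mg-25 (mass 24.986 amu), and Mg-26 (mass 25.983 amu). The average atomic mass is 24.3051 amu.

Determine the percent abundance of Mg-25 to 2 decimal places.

10.00%

The remaining 21.01% is split between Mg-25 (fraction x) and Mg-26 (fraction 0.2101 − x).
Substituting: 24.986x + 25.983(0.2101 − x) = 5.3593485
(24.986 − 25.983)x = -0.0996798  ⇒  x = 0.09998, y = 0.11012
Mg-25: 10.00%, Mg-26: 11.01%.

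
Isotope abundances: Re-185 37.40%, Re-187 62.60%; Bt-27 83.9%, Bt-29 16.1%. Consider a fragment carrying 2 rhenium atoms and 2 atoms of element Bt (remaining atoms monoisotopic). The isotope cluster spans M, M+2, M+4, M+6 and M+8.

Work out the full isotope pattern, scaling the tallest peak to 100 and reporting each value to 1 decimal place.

Rhenium pattern (n=2): 0.139876 : 0.468248 : 0.391876
Element Bt pattern (n=2): 0.703921 : 0.270158 : 0.025921
Convolve the two distributions (both contribute in 2-u steps):
  M: 0.139876×0.703921 = 0.098462
  M+2: 0.139876×0.270158 + 0.468248×0.703921 = 0.367398
  M+4: 0.139876×0.025921 + 0.468248×0.270158 + 0.391876×0.703921 = 0.405976
  M+6: 0.468248×0.025921 + 0.391876×0.270158 = 0.118006
  M+8: 0.391876×0.025921 = 0.010158
Scale to base peak (0.405976) = 100: 24.3 : 90.5 : 100.0 : 29.1 : 2.5

24.3 : 90.5 : 100.0 : 29.1 : 2.5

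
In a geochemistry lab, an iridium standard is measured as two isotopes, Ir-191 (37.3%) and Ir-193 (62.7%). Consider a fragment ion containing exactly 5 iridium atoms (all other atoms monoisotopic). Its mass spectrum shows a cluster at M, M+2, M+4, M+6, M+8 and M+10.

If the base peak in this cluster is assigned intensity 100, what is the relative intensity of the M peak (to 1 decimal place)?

Term probabilities: M 0.0072, M+2 0.0607, M+4 0.2040, M+6 0.3429, M+8 0.2882, M+10 0.0969. Base peak = M+6.
P(M+6) = C(5,3) × 0.373^2 × 0.627^3 = 10 × 0.139129 × 0.24649188 = 0.342942 (base)
P(M) = C(5,0) × 0.373^5 × 0.627^0 = 1 × 0.00722012 × 1.0000 = 0.007220
Relative intensity = 0.007220 / 0.342942 × 100 = 2.1

2.1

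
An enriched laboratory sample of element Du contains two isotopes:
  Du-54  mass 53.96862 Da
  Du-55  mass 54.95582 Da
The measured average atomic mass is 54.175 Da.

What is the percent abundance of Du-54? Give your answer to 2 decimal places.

79.09%

Writing the weighted mean with unknown fraction x of Du-54:
53.96862·x + 54.95582·(1 − x) = 54.175
(53.96862 − 54.95582)·x = 54.175 − 54.95582
x = -0.78082 / -0.98720 = 0.79094 → 79.09% Du-54, 20.91% Du-55.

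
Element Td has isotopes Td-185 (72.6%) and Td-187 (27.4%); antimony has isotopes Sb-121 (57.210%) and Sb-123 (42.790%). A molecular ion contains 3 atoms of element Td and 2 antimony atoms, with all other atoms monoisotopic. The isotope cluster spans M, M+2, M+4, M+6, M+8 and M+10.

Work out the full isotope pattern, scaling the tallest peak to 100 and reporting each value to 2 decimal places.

Element Td pattern (n=3): 0.38265718 : 0.43325647 : 0.16351553 : 0.02057082
Antimony pattern (n=2): 0.32729841 : 0.48960318 : 0.18309841
Convolve the two distributions (both contribute in 2-u steps):
  M: 0.38265718×0.32729841 = 0.125243
  M+2: 0.38265718×0.48960318 + 0.43325647×0.32729841 = 0.329154
  M+4: 0.38265718×0.18309841 + 0.43325647×0.48960318 + 0.16351553×0.32729841 = 0.335706
  M+6: 0.43325647×0.18309841 + 0.16351553×0.48960318 + 0.02057082×0.32729841 = 0.166119
  M+8: 0.16351553×0.18309841 + 0.02057082×0.48960318 = 0.040011
  M+10: 0.02057082×0.18309841 = 0.003766
Scale to base peak (0.335706) = 100: 37.31 : 98.05 : 100.00 : 49.48 : 11.92 : 1.12

37.31 : 98.05 : 100.00 : 49.48 : 11.92 : 1.12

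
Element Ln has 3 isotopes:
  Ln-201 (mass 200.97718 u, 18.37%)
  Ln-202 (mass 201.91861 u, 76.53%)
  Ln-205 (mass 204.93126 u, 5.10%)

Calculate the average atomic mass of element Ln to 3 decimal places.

Ar = Σ fᵢ·mᵢ = 0.1837 × 200.97718 + 0.7653 × 201.91861 + 0.0510 × 204.93126
= 36.919508 + 154.528312 + 10.451494 = 201.899314 u

201.899 u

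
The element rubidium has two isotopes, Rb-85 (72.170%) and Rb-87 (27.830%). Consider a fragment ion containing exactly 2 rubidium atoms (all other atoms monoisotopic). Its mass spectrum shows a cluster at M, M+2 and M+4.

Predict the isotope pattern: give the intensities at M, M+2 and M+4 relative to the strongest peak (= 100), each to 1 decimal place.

Expanding (0.72170 + 0.27830)^2:
P(M) = 0.72170^2 = 0.520851
P(M+2) = 2 × 0.72170^1 × 0.27830^1 = 0.401698
P(M+4) = 0.27830^2 = 0.077451
The M peak is largest (0.520851); scaling to 100 gives 100.0 : 77.1 : 14.9.

100.0 : 77.1 : 14.9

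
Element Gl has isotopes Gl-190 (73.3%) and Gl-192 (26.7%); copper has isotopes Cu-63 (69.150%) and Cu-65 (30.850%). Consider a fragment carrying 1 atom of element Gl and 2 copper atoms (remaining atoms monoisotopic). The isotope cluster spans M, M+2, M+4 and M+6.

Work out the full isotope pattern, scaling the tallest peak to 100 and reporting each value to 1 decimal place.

Element Gl pattern (n=1): 0.7330 : 0.2670
Copper pattern (n=2): 0.47817225 : 0.4266555 : 0.09517225
Convolve the two distributions (both contribute in 2-u steps):
  M: 0.7330×0.47817225 = 0.350500
  M+2: 0.7330×0.4266555 + 0.2670×0.47817225 = 0.440410
  M+4: 0.7330×0.09517225 + 0.2670×0.4266555 = 0.183678
  M+6: 0.2670×0.09517225 = 0.025411
Scale to base peak (0.440410) = 100: 79.6 : 100.0 : 41.7 : 5.8

79.6 : 100.0 : 41.7 : 5.8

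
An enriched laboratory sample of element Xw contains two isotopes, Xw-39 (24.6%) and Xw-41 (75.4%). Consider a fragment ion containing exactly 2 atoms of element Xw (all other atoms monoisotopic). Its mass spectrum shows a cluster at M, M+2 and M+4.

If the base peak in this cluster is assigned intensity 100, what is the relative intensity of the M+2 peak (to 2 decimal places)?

65.25

(0.246 + 0.754)^2 gives M 0.0605, M+2 0.3710, M+4 0.5685; the largest is M+4.
P(M+4) = C(2,2) × 0.246^0 × 0.754^2 = 1 × 1.0000 × 0.568516 = 0.568516 (base)
P(M+2) = C(2,1) × 0.246^1 × 0.754^1 = 2 × 0.2460 × 0.7540 = 0.370968
Relative intensity = 0.370968 / 0.568516 × 100 = 65.25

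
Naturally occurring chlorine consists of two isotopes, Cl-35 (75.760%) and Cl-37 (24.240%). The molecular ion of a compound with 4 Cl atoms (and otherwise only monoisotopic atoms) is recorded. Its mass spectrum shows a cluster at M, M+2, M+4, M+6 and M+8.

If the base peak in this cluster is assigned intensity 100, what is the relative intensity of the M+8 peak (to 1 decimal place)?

0.8

Term probabilities: M 0.3294, M+2 0.4216, M+4 0.2023, M+6 0.0432, M+8 0.0035. Base peak = M+2.
P(M+2) = C(4,1) × 0.75760^3 × 0.24240^1 = 4 × 0.4348304 × 0.2424 = 0.421612 (base)
P(M+8) = C(4,4) × 0.75760^0 × 0.24240^4 = 1 × 1.0000 × 0.00345247 = 0.003452
Relative intensity = 0.003452 / 0.421612 × 100 = 0.8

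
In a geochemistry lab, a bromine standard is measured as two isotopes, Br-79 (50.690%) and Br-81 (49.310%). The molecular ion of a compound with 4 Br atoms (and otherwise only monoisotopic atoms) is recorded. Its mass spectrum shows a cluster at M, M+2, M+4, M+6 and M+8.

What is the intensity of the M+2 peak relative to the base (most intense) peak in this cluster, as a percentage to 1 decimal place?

68.5%

Binomial terms of (0.50690 + 0.49310)^4: M 0.0660, M+2 0.2569, M+4 0.3749, M+6 0.2431, M+8 0.0591 → M+4 is the base peak.
P(M+4) = C(4,2) × 0.50690^2 × 0.49310^2 = 6 × 0.25694761 × 0.24314761 = 0.374857 (base)
P(M+2) = C(4,1) × 0.50690^3 × 0.49310^1 = 4 × 0.13024674 × 0.4931 = 0.256899
Relative intensity = 0.256899 / 0.374857 × 100 = 68.5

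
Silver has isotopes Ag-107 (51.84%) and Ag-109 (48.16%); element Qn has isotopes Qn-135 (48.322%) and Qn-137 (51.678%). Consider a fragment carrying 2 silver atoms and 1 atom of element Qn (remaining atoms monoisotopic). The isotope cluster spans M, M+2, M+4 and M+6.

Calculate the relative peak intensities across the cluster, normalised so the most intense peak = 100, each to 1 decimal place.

34.2 : 100.0 : 97.4 : 31.5

Silver pattern (n=2): 0.26873856 : 0.49932288 : 0.23193856
Element Qn pattern (n=1): 0.48322 : 0.51678
Convolve the two distributions (both contribute in 2-u steps):
  M: 0.26873856×0.48322 = 0.129860
  M+2: 0.26873856×0.51678 + 0.49932288×0.48322 = 0.380162
  M+4: 0.49932288×0.51678 + 0.23193856×0.48322 = 0.370117
  M+6: 0.23193856×0.51678 = 0.119861
Scale to base peak (0.380162) = 100: 34.2 : 100.0 : 97.4 : 31.5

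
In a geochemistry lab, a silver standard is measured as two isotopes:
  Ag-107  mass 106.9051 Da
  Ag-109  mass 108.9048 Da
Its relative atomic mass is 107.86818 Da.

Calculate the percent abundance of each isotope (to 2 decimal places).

Ag-107: 51.84%, Ag-109: 48.16%

With x = fraction of Ag-107 (so Ag-109 is 1 − x):
106.9051·x + 108.9048·(1 − x) = 107.86818
(106.9051 − 108.9048)·x = 107.86818 − 108.9048
x = -1.03662 / -1.9997 = 0.51839 → 51.84% Ag-107, 48.16% Ag-109.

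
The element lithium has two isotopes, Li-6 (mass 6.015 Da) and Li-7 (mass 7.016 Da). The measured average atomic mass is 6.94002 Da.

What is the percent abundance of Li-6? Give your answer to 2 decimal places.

With x = fraction of Li-6 (so Li-7 is 1 − x):
6.015·x + 7.016·(1 − x) = 6.94002
(6.015 − 7.016)·x = 6.94002 − 7.016
x = -0.07598 / -1.001 = 0.07590 → 7.59% Li-6, 92.41% Li-7.

7.59%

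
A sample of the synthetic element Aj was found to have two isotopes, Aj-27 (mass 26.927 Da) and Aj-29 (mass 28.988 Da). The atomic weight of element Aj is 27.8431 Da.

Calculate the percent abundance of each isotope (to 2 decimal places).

Aj-27: 55.55%, Aj-29: 44.45%

With x = fraction of Aj-27 (so Aj-29 is 1 − x):
26.927·x + 28.988·(1 − x) = 27.8431
(26.927 − 28.988)·x = 27.8431 − 28.988
x = -1.1449 / -2.061 = 0.55551 → 55.55% Aj-27, 44.45% Aj-29.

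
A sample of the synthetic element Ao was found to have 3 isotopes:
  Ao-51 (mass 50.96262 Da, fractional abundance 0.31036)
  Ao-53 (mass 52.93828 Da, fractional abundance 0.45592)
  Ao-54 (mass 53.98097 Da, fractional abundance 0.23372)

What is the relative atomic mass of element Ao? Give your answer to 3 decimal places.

52.569 Da

Average mass = Σ (abundance × isotope mass) = 0.31036 × 50.96262 + 0.45592 × 52.93828 + 0.23372 × 53.98097
= 15.816759 + 24.135621 + 12.616432 = 52.568812 Da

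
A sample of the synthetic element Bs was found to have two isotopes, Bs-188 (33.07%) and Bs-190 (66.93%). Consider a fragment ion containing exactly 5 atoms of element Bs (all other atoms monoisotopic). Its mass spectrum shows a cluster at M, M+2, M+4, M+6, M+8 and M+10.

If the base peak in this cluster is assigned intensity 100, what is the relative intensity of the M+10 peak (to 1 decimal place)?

Term probabilities: M 0.0040, M+2 0.0400, M+4 0.1620, M+6 0.3279, M+8 0.3318, M+10 0.1343. Base peak = M+8.
P(M+8) = C(5,4) × 0.3307^1 × 0.6693^4 = 5 × 0.3307 × 0.20067039 = 0.331808 (base)
P(M+10) = C(5,5) × 0.3307^0 × 0.6693^5 = 1 × 1.0000 × 0.13430869 = 0.134309
Relative intensity = 0.134309 / 0.331808 × 100 = 40.5

40.5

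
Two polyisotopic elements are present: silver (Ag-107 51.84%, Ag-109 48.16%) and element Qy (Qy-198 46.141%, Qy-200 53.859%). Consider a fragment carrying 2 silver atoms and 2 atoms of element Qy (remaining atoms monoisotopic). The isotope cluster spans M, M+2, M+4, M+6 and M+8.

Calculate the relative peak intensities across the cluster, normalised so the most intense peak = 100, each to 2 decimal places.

15.24 : 63.88 : 100.00 : 69.27 : 17.92

Silver pattern (n=2): 0.26873856 : 0.49932288 : 0.23193856
Element Qy pattern (n=2): 0.21289919 : 0.49702162 : 0.29007919
Convolve the two distributions (both contribute in 2-u steps):
  M: 0.26873856×0.21289919 = 0.057214
  M+2: 0.26873856×0.49702162 + 0.49932288×0.21289919 = 0.239874
  M+4: 0.26873856×0.29007919 + 0.49932288×0.49702162 + 0.23193856×0.21289919 = 0.375509
  M+6: 0.49932288×0.29007919 + 0.23193856×0.49702162 = 0.260122
  M+8: 0.23193856×0.29007919 = 0.067281
Scale to base peak (0.375509) = 100: 15.24 : 63.88 : 100.00 : 69.27 : 17.92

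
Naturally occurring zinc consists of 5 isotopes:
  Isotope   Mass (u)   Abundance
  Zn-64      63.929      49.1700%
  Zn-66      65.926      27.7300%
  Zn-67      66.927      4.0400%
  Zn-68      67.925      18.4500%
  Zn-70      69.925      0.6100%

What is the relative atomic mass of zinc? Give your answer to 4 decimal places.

65.3777 u

Weight each isotope mass by its fractional abundance: 0.491700 × 63.929 + 0.277300 × 65.926 + 0.040400 × 66.927 + 0.184500 × 67.925 + 0.006100 × 69.925
= 31.43389 + 18.28128 + 2.70385 + 12.53216 + 0.42654 = 65.37772 u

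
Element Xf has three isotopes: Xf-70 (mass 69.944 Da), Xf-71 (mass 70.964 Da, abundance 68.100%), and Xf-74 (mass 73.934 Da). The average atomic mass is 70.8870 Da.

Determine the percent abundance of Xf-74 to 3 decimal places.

Let x and y be the fractions of Xf-70 and Xf-74. Then x + y = 1 − 0.68100 = 0.31900 and 69.944x + 73.934y = 70.8870 − 0.68100×70.964 = 22.560516.
Substituting: 69.944x + 73.934(0.31900 − x) = 22.560516
(69.944 − 73.934)x = -1.02443  ⇒  x = 0.25675, y = 0.06225
Xf-70: 25.675%, Xf-74: 6.225%.

6.225%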